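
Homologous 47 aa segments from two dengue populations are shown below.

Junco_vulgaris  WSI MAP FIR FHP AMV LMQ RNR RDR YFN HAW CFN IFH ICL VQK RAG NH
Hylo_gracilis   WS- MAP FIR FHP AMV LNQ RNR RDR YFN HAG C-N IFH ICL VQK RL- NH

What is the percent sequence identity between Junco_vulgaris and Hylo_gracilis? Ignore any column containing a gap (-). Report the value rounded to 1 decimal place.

93.2%

Excluding the 3 gap columns leaves 44 comparable sites.
Differing sites — 17:M/N; 30:W/G; 44:A/L.
41 of the 44 comparable sites match, so the percent identity is 41/44 × 100 = 93.2%.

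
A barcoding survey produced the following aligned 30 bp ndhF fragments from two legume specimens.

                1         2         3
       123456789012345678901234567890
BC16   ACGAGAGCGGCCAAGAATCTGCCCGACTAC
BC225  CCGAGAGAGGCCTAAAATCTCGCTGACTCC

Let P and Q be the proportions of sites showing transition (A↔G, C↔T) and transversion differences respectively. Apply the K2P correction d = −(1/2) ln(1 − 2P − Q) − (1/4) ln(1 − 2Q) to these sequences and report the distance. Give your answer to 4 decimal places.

Mismatches occur at site 1 (A→C, transversion), site 8 (C→A, transversion), site 13 (A→T, transversion), site 15 (G→A, transition), site 21 (G→C, transversion), site 22 (C→G, transversion), site 24 (C→T, transition), site 29 (A→C, transversion).
Of the 8 differences, 2 transitions and 6 transversions over 30 sites: P = 2/30 = 0.066667, Q = 6/30 = 0.200000.
d = −0.5·ln(0.666666) − 0.25·ln(0.600000) = −0.5·(-0.405466) − 0.25·(-0.510826) = 0.3304.

0.3304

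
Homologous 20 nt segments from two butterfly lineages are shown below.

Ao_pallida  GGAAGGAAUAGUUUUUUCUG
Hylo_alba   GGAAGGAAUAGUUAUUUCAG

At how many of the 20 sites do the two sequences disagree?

Mismatches occur at site 14 (U↔A), site 19 (U↔A).
That gives 2 mismatches out of 20 aligned sites, so the Hamming distance is 2.

2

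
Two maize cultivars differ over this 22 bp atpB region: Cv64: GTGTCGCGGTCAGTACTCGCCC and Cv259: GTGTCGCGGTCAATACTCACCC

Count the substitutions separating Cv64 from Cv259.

Mismatches occur at site 13 (G/A), site 19 (G/A).
That gives 2 mismatches out of 22 aligned sites, so the Hamming distance is 2.

2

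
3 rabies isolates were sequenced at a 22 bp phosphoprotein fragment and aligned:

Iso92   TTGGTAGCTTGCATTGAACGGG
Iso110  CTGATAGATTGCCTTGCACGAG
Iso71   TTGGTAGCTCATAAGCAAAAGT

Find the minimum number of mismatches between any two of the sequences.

Pairwise Hamming distances:
  Iso92 vs Iso110: 6
  Iso92 vs Iso71: 9
  Iso110 vs Iso71: 15
The smallest is 6, between Iso92 and Iso110.

6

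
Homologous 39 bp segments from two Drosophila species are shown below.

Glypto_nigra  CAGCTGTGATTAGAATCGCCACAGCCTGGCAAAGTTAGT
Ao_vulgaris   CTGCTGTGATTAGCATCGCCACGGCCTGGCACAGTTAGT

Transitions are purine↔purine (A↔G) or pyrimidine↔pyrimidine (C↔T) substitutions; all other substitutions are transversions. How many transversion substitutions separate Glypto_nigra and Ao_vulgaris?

3

Differing sites — 2:A/T (Tv); 14:A/C (Tv); 23:A/G (Ti); 32:A/C (Tv).
Of the 4 differences, 1 transition and 3 transversions, so the answer is 3.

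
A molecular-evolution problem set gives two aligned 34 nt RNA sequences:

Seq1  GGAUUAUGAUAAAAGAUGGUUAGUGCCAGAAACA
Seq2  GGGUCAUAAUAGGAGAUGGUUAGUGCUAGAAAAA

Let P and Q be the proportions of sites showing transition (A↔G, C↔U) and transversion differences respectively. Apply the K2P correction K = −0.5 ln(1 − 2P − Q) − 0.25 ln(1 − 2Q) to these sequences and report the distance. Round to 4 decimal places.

Mismatches occur at site 3 (A→G, transition), site 5 (U→C, transition), site 8 (G→A, transition), site 12 (A→G, transition), site 13 (A→G, transition), site 27 (C→U, transition), site 33 (C→A, transversion).
Of the 7 differences, 6 transitions and 1 transversion over 34 sites: P = 6/34 = 0.176471, Q = 1/34 = 0.029412.
d = −0.5·ln(0.617646) − 0.25·ln(0.941176) = −0.5·(-0.481840) − 0.25·(-0.060625) = 0.2561.

0.2561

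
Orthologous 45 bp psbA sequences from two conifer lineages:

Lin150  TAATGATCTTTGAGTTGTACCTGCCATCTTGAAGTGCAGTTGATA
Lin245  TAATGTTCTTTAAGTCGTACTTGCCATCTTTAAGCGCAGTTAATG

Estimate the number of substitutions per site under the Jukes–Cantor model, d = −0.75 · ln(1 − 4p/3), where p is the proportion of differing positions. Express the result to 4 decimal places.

0.2029

Differing sites — 6:A/T; 12:G/A; 16:T/C; 21:C/T; 31:G/T; 35:T/C; 42:G/A; 45:A/G.
p = 8/45 = 0.177778.
d = −0.75 · ln(1 − (4/3)·0.177778) = −0.75 · ln(0.762963) = −0.75 · (-0.270546) = 0.2029.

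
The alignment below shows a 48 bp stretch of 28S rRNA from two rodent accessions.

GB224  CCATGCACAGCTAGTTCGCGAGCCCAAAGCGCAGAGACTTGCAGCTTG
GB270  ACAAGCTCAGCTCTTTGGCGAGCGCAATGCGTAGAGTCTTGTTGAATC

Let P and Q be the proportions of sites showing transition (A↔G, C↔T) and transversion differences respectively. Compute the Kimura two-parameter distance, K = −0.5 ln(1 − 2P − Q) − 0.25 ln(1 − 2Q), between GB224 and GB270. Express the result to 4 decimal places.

0.4136

Differing sites — 1:C/A (Tv); 4:T/A (Tv); 7:A/T (Tv); 13:A/C (Tv); 14:G/T (Tv); 17:C/G (Tv); 24:C/G (Tv); 28:A/T (Tv); 32:C/T (Ti); 37:A/T (Tv); 42:C/T (Ti); 43:A/T (Tv); 45:C/A (Tv); 46:T/A (Tv); 48:G/C (Tv).
Of the 15 differences, 2 transitions and 13 transversions over 48 sites: P = 2/48 = 0.041667, Q = 13/48 = 0.270833.
d = −0.5·ln(0.645833) − 0.25·ln(0.458334) = −0.5·(-0.437214) − 0.25·(-0.780157) = 0.4136.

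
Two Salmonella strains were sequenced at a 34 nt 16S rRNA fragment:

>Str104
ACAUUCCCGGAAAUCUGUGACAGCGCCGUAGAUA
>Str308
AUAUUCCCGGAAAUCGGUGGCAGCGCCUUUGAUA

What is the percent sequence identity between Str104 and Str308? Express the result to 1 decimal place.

85.3%

Mismatches occur at site 2 (C→U), site 16 (U→G), site 20 (A→G), site 28 (G→U), site 30 (A→U).
29 of the 34 sites match, so the percent identity is 29/34 × 100 = 85.3%.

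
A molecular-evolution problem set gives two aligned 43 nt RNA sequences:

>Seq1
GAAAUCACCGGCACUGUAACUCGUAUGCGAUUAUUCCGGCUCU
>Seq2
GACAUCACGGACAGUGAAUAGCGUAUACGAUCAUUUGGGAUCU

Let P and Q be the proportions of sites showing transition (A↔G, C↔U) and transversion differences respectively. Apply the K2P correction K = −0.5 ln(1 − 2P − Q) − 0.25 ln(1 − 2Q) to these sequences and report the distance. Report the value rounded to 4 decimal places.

0.3871

The sequences differ at positions 3 (A/C, transversion), 9 (C/G, transversion), 11 (G/A, transition), 14 (C/G, transversion), 17 (U/A, transversion), 19 (A/U, transversion), 20 (C/A, transversion), 21 (U/G, transversion), 27 (G/A, transition), 32 (U/C, transition), 36 (C/U, transition), 37 (C/G, transversion), 40 (C/A, transversion).
Of the 13 differences, 4 transitions and 9 transversions over 43 sites: P = 4/43 = 0.093023, Q = 9/43 = 0.209302.
d = −0.5·ln(0.604652) − 0.25·ln(0.581396) = −0.5·(-0.503102) − 0.25·(-0.542323) = 0.3871.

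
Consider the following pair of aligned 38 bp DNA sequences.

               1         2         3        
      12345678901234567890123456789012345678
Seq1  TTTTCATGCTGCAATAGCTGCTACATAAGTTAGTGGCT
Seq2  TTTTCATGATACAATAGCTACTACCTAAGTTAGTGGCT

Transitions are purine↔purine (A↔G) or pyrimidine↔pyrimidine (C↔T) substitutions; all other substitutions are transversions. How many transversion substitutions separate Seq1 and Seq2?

Mismatches occur at site 9 (C→A, transversion), site 11 (G→A, transition), site 20 (G→A, transition), site 25 (A→C, transversion).
Of the 4 differences, 2 transitions and 2 transversions, so the answer is 2.

2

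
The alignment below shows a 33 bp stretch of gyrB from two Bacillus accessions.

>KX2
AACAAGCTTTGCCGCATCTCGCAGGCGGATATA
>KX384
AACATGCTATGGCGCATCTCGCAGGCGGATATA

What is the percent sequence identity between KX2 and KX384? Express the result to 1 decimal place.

Differing sites — 5:A/T; 9:T/A; 12:C/G.
30 of the 33 sites match, so the percent identity is 30/33 × 100 = 90.9%.

90.9%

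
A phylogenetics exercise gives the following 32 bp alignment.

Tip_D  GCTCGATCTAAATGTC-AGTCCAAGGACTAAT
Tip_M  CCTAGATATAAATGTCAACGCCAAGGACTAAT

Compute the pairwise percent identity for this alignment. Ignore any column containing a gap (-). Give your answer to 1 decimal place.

Excluding the 1 gap column leaves 31 comparable sites.
The sequences differ at positions 1 (G/C), 4 (C/A), 8 (C/A), 19 (G/C), 20 (T/G).
26 of the 31 comparable sites match, so the percent identity is 26/31 × 100 = 83.9%.

83.9%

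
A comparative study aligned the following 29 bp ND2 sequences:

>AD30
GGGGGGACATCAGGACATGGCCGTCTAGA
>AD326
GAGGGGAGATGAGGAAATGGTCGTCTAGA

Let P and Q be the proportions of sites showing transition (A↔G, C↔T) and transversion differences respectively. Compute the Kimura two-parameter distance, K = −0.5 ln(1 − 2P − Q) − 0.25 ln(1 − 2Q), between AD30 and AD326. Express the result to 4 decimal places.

0.1961

Mismatches occur at site 2 (G/A, transition), site 8 (C/G, transversion), site 11 (C/G, transversion), site 16 (C/A, transversion), site 21 (C/T, transition).
Of the 5 differences, 2 transitions and 3 transversions over 29 sites: P = 2/29 = 0.068966, Q = 3/29 = 0.103448.
d = −0.5·ln(0.758620) − 0.25·ln(0.793104) = −0.5·(-0.276254) − 0.25·(-0.231801) = 0.1961.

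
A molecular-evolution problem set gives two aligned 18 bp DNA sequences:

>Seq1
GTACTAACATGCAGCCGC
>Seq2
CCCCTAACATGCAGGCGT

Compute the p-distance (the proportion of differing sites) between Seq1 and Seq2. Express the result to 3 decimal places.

0.278

The sequences differ at positions 1 (G/C), 2 (T/C), 3 (A/C), 15 (C/G), 18 (C/T).
There are 5 differences over 18 sites, so p = 5/18 = 0.278.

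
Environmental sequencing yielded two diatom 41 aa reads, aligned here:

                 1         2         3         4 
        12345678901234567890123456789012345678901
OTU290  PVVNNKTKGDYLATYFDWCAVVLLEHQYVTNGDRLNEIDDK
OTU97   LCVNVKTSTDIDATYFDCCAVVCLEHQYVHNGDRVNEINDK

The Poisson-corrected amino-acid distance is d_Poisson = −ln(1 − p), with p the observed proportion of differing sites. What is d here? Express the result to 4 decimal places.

Differing sites — 1:P/L; 2:V/C; 5:N/V; 8:K/S; 9:G/T; 11:Y/I; 12:L/D; 18:W/C; 23:L/C; 30:T/H; 35:L/V; 39:D/N.
p = 12/41 = 0.292683.
d = −ln(1 − 0.292683) = −ln(0.707317) = 0.3463.

0.3463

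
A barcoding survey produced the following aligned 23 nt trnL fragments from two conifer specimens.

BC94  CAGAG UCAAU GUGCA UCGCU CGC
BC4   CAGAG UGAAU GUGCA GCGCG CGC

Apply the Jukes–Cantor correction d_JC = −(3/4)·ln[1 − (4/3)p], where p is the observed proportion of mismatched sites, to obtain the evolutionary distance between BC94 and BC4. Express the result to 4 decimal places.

The sequences differ at positions 7 (C/G), 16 (U/G), 20 (U/G).
p = 3/23 = 0.130435.
d = −0.75 · ln(1 − (4/3)·0.130435) = −0.75 · ln(0.826087) = −0.75 · (-0.191055) = 0.1433.

0.1433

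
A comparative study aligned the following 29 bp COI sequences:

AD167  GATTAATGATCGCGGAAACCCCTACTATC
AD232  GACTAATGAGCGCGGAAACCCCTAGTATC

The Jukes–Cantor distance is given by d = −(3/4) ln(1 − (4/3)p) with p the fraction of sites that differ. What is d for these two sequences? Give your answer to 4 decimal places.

The sequences differ at positions 3 (T/C), 10 (T/G), 25 (C/G).
p = 3/29 = 0.103448.
d = −0.75 · ln(1 − (4/3)·0.103448) = −0.75 · ln(0.862069) = −0.75 · (-0.148420) = 0.1113.

0.1113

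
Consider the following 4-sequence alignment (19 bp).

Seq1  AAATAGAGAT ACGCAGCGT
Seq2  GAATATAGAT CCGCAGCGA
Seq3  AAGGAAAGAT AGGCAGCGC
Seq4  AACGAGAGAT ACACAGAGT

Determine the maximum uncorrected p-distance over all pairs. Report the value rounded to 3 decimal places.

0.421

Pairwise Hamming distances:
  Seq1 vs Seq2: 4
  Seq1 vs Seq3: 5
  Seq1 vs Seq4: 4
  Seq2 vs Seq3: 7
  Seq2 vs Seq4: 8
  Seq3 vs Seq4: 6
The largest is 8 mismatches, between Seq2 and Seq4; p = 8/19 = 0.421.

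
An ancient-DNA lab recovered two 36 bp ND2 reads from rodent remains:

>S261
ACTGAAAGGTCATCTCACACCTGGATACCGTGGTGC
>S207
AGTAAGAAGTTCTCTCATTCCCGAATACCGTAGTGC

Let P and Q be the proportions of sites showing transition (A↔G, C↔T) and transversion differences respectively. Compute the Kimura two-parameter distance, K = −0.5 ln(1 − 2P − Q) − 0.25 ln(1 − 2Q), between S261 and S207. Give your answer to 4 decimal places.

0.4207

Differing sites — 2:C/G (Tv); 4:G/A (Ti); 6:A/G (Ti); 8:G/A (Ti); 11:C/T (Ti); 12:A/C (Tv); 18:C/T (Ti); 19:A/T (Tv); 22:T/C (Ti); 24:G/A (Ti); 32:G/A (Ti).
Of the 11 differences, 8 transitions and 3 transversions over 36 sites: P = 8/36 = 0.222222, Q = 3/36 = 0.083333.
d = −0.5·ln(0.472223) − 0.25·ln(0.833334) = −0.5·(-0.750304) − 0.25·(-0.182321) = 0.4207.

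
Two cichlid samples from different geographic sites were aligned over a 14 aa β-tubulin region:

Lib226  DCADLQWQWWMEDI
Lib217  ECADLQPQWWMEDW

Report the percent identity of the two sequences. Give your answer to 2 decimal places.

78.57%

Differing sites — 1:D/E; 7:W/P; 14:I/W.
11 of the 14 sites match, so the percent identity is 11/14 × 100 = 78.57%.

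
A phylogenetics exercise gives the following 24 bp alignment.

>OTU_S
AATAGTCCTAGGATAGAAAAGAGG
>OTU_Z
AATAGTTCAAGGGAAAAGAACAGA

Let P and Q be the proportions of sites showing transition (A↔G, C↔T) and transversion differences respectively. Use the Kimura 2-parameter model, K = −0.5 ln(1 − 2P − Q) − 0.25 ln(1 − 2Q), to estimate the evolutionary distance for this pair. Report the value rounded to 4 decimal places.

Differing sites — 7:C/T (Ti); 9:T/A (Tv); 13:A/G (Ti); 14:T/A (Tv); 16:G/A (Ti); 18:A/G (Ti); 21:G/C (Tv); 24:G/A (Ti).
Of the 8 differences, 5 transitions and 3 transversions over 24 sites: P = 5/24 = 0.208333, Q = 3/24 = 0.125000.
d = −0.5·ln(0.458334) − 0.25·ln(0.750000) = −0.5·(-0.780157) − 0.25·(-0.287682) = 0.4620.

0.4620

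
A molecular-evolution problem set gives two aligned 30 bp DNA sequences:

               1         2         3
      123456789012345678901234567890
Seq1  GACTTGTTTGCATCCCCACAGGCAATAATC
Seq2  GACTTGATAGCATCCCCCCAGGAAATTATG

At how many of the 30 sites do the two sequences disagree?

The sequences differ at positions 7 (T/A), 9 (T/A), 18 (A/C), 23 (C/A), 27 (A/T), 30 (C/G).
That gives 6 mismatches out of 30 aligned sites, so the Hamming distance is 6.

6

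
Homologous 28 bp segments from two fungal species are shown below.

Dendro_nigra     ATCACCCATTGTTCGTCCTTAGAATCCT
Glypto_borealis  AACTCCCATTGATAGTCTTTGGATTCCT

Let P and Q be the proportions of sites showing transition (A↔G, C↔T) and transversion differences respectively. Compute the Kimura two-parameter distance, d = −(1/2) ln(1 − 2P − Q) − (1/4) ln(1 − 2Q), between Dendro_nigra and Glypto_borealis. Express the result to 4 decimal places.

The sequences differ at positions 2 (T/A, transversion), 4 (A/T, transversion), 12 (T/A, transversion), 14 (C/A, transversion), 18 (C/T, transition), 21 (A/G, transition), 24 (A/T, transversion).
Of the 7 differences, 2 transitions and 5 transversions over 28 sites: P = 2/28 = 0.071429, Q = 5/28 = 0.178571.
d = −0.5·ln(0.678571) − 0.25·ln(0.642858) = −0.5·(-0.387766) − 0.25·(-0.441831) = 0.3043.

0.3043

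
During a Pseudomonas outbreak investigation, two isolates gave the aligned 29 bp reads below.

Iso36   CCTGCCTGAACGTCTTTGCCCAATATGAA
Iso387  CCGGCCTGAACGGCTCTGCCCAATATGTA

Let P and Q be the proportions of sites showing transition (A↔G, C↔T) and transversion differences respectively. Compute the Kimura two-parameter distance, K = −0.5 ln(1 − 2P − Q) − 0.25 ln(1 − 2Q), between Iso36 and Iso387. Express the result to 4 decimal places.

Differing sites — 3:T/G (Tv); 13:T/G (Tv); 16:T/C (Ti); 28:A/T (Tv).
Of the 4 differences, 1 transition and 3 transversions over 29 sites: P = 1/29 = 0.034483, Q = 3/29 = 0.103448.
d = −0.5·ln(0.827586) − 0.25·ln(0.793104) = −0.5·(-0.189242) − 0.25·(-0.231801) = 0.1526.

0.1526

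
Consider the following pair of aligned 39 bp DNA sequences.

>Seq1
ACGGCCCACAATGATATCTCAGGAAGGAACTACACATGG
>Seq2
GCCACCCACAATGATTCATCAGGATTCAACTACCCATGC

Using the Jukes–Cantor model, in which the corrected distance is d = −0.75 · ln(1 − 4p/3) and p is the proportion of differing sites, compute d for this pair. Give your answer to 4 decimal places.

Differing sites — 1:A/G; 3:G/C; 4:G/A; 16:A/T; 17:T/C; 18:C/A; 25:A/T; 26:G/T; 27:G/C; 34:A/C; 39:G/C.
p = 11/39 = 0.282051.
d = −0.75 · ln(1 − (4/3)·0.282051) = −0.75 · ln(0.623932) = −0.75 · (-0.471714) = 0.3538.

0.3538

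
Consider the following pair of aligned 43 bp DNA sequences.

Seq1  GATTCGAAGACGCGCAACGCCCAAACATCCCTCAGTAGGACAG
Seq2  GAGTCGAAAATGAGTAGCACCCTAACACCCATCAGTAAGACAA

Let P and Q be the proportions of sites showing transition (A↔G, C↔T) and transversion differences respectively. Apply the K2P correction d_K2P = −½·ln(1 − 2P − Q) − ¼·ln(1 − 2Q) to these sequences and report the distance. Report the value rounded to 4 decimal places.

Differing sites — 3:T/G (Tv); 9:G/A (Ti); 11:C/T (Ti); 13:C/A (Tv); 15:C/T (Ti); 17:A/G (Ti); 19:G/A (Ti); 23:A/T (Tv); 28:T/C (Ti); 31:C/A (Tv); 38:G/A (Ti); 43:G/A (Ti).
Of the 12 differences, 8 transitions and 4 transversions over 43 sites: P = 8/43 = 0.186047, Q = 4/43 = 0.093023.
d = −0.5·ln(0.534883) − 0.25·ln(0.813954) = −0.5·(-0.625707) − 0.25·(-0.205851) = 0.3643.

0.3643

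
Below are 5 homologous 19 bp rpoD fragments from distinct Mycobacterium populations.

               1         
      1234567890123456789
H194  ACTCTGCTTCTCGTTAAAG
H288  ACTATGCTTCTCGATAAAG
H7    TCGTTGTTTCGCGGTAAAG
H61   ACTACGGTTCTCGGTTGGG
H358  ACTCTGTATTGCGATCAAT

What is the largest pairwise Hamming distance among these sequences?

Pairwise Hamming distances:
  H194 vs H288: 2
  H194 vs H7: 6
  H194 vs H61: 7
  H194 vs H358: 7
  H288 vs H7: 6
  H288 vs H61: 6
  H288 vs H358: 7
  H7 vs H61: 9
  H7 vs H358: 8
  H61 vs H358: 11
The largest is 11, between H61 and H358.

11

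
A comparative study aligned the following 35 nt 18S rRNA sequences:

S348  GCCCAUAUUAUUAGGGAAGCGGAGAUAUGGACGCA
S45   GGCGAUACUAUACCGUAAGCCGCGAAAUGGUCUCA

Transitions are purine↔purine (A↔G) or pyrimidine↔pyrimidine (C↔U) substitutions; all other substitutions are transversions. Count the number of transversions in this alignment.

Mismatches occur at site 2 (C↔G, transversion), site 4 (C↔G, transversion), site 8 (U↔C, transition), site 12 (U↔A, transversion), site 13 (A↔C, transversion), site 14 (G↔C, transversion), site 16 (G↔U, transversion), site 21 (G↔C, transversion), site 23 (A↔C, transversion), site 26 (U↔A, transversion), site 31 (A↔U, transversion), site 33 (G↔U, transversion).
Of the 12 differences, 1 transition and 11 transversions, so the answer is 11.

11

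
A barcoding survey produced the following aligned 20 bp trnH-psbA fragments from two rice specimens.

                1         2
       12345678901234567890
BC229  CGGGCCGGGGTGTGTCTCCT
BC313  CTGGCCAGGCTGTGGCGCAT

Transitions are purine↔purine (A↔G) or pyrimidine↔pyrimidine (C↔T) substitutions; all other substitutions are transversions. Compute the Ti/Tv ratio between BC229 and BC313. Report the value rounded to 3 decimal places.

The sequences differ at positions 2 (G/T, transversion), 7 (G/A, transition), 10 (G/C, transversion), 15 (T/G, transversion), 17 (T/G, transversion), 19 (C/A, transversion).
Of the 6 differences, 1 transition and 5 transversions, so Ti/Tv = 1/5 = 0.200.

0.200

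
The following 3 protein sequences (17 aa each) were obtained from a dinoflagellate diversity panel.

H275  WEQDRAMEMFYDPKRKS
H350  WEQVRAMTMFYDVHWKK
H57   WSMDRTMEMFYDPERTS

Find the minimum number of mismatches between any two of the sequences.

5

Pairwise Hamming distances:
  H275 vs H350: 6
  H275 vs H57: 5
  H350 vs H57: 10
The smallest is 5, between H275 and H57.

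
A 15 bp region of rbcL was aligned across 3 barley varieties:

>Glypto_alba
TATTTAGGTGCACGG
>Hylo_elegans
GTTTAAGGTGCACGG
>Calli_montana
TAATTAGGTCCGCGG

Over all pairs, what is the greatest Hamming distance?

Pairwise Hamming distances:
  Glypto_alba vs Hylo_elegans: 3
  Glypto_alba vs Calli_montana: 3
  Hylo_elegans vs Calli_montana: 6
The largest is 6, between Hylo_elegans and Calli_montana.

6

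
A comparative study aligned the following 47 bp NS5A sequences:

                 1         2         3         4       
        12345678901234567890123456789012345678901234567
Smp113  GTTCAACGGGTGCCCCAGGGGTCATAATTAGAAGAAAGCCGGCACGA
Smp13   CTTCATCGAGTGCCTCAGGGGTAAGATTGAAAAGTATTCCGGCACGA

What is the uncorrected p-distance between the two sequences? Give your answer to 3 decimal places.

Mismatches occur at site 1 (G/C), site 6 (A/T), site 9 (G/A), site 15 (C/T), site 23 (C/A), site 25 (T/G), site 27 (A/T), site 29 (T/G), site 31 (G/A), site 35 (A/T), site 37 (A/T), site 38 (G/T).
There are 12 differences over 47 sites, so p = 12/47 = 0.255.

0.255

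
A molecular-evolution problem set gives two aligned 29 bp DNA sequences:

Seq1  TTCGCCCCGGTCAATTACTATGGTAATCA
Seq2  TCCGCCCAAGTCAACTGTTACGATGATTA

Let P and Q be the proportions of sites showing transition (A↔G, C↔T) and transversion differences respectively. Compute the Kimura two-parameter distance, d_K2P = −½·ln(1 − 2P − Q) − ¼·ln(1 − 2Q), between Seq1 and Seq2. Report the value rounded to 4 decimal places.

0.5502

Mismatches occur at site 2 (T→C, transition), site 8 (C→A, transversion), site 9 (G→A, transition), site 15 (T→C, transition), site 17 (A→G, transition), site 18 (C→T, transition), site 21 (T→C, transition), site 23 (G→A, transition), site 25 (A→G, transition), site 28 (C→T, transition).
Of the 10 differences, 9 transitions and 1 transversion over 29 sites: P = 9/29 = 0.310345, Q = 1/29 = 0.034483.
d = −0.5·ln(0.344827) − 0.25·ln(0.931034) = −0.5·(-1.064712) − 0.25·(-0.071459) = 0.5502.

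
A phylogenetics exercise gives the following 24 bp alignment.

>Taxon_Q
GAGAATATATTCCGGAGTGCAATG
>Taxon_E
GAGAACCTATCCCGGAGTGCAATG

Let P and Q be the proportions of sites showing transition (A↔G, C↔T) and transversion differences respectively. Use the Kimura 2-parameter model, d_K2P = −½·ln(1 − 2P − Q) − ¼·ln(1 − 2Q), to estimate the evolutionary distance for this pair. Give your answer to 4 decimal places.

Differing sites — 6:T/C (Ti); 7:A/C (Tv); 11:T/C (Ti).
Of the 3 differences, 2 transitions and 1 transversion over 24 sites: P = 2/24 = 0.083333, Q = 1/24 = 0.041667.
d = −0.5·ln(0.791667) − 0.25·ln(0.916666) = −0.5·(-0.233614) − 0.25·(-0.087012) = 0.1386.

0.1386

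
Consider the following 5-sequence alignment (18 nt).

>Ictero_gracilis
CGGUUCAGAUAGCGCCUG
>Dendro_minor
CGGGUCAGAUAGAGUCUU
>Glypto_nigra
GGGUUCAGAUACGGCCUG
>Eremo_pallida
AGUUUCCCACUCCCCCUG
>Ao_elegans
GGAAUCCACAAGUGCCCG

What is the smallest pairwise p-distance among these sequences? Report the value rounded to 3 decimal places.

Pairwise Hamming distances:
  Ictero_gracilis vs Dendro_minor: 4
  Ictero_gracilis vs Glypto_nigra: 3
  Ictero_gracilis vs Eremo_pallida: 8
  Ictero_gracilis vs Ao_elegans: 9
  Dendro_minor vs Glypto_nigra: 6
  Dendro_minor vs Eremo_pallida: 12
  Dendro_minor vs Ao_elegans: 11
  Glypto_nigra vs Eremo_pallida: 8
  Glypto_nigra vs Ao_elegans: 9
  Eremo_pallida vs Ao_elegans: 11
The smallest is 3 mismatches, between Ictero_gracilis and Glypto_nigra; p = 3/18 = 0.167.

0.167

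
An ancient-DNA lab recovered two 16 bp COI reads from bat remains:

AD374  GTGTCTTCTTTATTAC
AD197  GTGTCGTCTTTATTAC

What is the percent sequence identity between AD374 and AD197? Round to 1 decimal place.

93.8%

Differing sites — 6:T/G.
15 of the 16 sites match, so the percent identity is 15/16 × 100 = 93.8%.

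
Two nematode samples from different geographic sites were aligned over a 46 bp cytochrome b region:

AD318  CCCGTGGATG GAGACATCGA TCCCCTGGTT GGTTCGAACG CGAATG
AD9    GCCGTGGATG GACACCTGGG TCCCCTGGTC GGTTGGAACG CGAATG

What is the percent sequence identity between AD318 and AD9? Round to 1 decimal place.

84.8%

Differing sites — 1:C/G; 13:G/C; 16:A/C; 18:C/G; 20:A/G; 30:T/C; 35:C/G.
39 of the 46 sites match, so the percent identity is 39/46 × 100 = 84.8%.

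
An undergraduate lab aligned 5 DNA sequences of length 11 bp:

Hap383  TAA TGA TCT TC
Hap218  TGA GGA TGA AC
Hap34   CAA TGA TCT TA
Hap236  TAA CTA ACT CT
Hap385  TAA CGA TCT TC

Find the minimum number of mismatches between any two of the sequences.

1

Pairwise Hamming distances:
  Hap383 vs Hap218: 5
  Hap383 vs Hap34: 2
  Hap383 vs Hap236: 5
  Hap383 vs Hap385: 1
  Hap218 vs Hap34: 7
  Hap218 vs Hap236: 8
  Hap218 vs Hap385: 5
  Hap34 vs Hap236: 6
  Hap34 vs Hap385: 3
  Hap236 vs Hap385: 4
The smallest is 1, between Hap383 and Hap385.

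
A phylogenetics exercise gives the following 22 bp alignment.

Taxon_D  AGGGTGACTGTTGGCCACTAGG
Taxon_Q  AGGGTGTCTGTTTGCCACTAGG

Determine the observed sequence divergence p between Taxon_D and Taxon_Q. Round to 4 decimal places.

Differing sites — 7:A/T; 13:G/T.
There are 2 differences over 22 sites, so p = 2/22 = 0.0909.

0.0909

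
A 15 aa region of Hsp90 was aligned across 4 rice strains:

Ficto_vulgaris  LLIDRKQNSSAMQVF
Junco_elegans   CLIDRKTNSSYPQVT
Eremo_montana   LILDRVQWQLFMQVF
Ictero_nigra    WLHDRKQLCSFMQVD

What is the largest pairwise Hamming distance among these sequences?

Pairwise Hamming distances:
  Ficto_vulgaris vs Junco_elegans: 5
  Ficto_vulgaris vs Eremo_montana: 7
  Ficto_vulgaris vs Ictero_nigra: 6
  Junco_elegans vs Eremo_montana: 11
  Junco_elegans vs Ictero_nigra: 8
  Eremo_montana vs Ictero_nigra: 8
The largest is 11, between Junco_elegans and Eremo_montana.

11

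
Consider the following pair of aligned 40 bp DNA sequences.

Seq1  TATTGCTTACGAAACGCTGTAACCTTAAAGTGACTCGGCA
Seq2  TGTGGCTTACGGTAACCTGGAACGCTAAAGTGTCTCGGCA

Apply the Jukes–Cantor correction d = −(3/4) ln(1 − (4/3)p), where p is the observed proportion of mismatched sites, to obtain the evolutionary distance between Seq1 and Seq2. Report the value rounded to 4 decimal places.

Differing sites — 2:A/G; 4:T/G; 12:A/G; 13:A/T; 15:C/A; 16:G/C; 20:T/G; 24:C/G; 25:T/C; 33:A/T.
p = 10/40 = 0.250000.
d = −0.75 · ln(1 − (4/3)·0.250000) = −0.75 · ln(0.666667) = −0.75 · (-0.405465) = 0.3041.

0.3041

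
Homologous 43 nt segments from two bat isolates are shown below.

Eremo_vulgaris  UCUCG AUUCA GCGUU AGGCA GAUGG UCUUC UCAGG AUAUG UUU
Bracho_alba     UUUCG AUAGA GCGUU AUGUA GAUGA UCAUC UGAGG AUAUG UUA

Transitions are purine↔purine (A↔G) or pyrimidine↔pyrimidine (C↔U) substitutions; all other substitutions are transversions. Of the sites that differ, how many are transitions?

3

Mismatches occur at site 2 (C↔U, transition), site 8 (U↔A, transversion), site 9 (C↔G, transversion), site 17 (G↔U, transversion), site 19 (C↔U, transition), site 25 (G↔A, transition), site 28 (U↔A, transversion), site 32 (C↔G, transversion), site 43 (U↔A, transversion).
Of the 9 differences, 3 transitions and 6 transversions, so the answer is 3.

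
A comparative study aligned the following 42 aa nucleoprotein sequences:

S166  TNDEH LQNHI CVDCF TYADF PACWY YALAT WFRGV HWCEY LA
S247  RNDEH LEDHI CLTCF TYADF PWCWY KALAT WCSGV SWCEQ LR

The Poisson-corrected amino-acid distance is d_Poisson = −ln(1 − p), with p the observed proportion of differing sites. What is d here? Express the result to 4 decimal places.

The sequences differ at positions 1 (T/R), 7 (Q/E), 8 (N/D), 12 (V/L), 13 (D/T), 22 (A/W), 26 (Y/K), 32 (F/C), 33 (R/S), 36 (H/S), 40 (Y/Q), 42 (A/R).
p = 12/42 = 0.285714.
d = −ln(1 − 0.285714) = −ln(0.714286) = 0.3365.

0.3365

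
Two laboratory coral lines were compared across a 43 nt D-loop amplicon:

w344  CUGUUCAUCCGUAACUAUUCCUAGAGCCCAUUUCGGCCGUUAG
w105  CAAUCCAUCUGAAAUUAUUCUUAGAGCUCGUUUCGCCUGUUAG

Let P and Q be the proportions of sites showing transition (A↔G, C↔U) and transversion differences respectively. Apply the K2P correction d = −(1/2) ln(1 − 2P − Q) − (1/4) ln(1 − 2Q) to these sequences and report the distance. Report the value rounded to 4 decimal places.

0.3291

Mismatches occur at site 2 (U↔A, transversion), site 3 (G↔A, transition), site 5 (U↔C, transition), site 10 (C↔U, transition), site 12 (U↔A, transversion), site 15 (C↔U, transition), site 21 (C↔U, transition), site 28 (C↔U, transition), site 30 (A↔G, transition), site 36 (G↔C, transversion), site 38 (C↔U, transition).
Of the 11 differences, 8 transitions and 3 transversions over 43 sites: P = 8/43 = 0.186047, Q = 3/43 = 0.069767.
d = −0.5·ln(0.558139) − 0.25·ln(0.860466) = −0.5·(-0.583147) − 0.25·(-0.150281) = 0.3291.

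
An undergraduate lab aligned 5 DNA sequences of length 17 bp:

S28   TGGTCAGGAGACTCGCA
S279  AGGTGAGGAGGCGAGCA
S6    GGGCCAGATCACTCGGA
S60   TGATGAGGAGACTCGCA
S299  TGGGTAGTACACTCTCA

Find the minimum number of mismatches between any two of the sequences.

2

Pairwise Hamming distances:
  S28 vs S279: 5
  S28 vs S6: 6
  S28 vs S60: 2
  S28 vs S299: 5
  S279 vs S6: 10
  S279 vs S60: 5
  S279 vs S299: 9
  S6 vs S60: 8
  S6 vs S299: 7
  S60 vs S299: 6
The smallest is 2, between S28 and S60.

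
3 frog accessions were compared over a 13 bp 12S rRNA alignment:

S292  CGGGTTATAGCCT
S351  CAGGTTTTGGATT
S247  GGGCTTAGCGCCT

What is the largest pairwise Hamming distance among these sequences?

8

Pairwise Hamming distances:
  S292 vs S351: 5
  S292 vs S247: 4
  S351 vs S247: 8
The largest is 8, between S351 and S247.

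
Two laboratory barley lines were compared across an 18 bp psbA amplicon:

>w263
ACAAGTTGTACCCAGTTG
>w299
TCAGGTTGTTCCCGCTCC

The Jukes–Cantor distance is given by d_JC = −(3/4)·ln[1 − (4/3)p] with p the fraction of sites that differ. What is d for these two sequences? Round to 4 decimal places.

0.5482

Mismatches occur at site 1 (A/T), site 4 (A/G), site 10 (A/T), site 14 (A/G), site 15 (G/C), site 17 (T/C), site 18 (G/C).
p = 7/18 = 0.388889.
d = −0.75 · ln(1 − (4/3)·0.388889) = −0.75 · ln(0.481481) = −0.75 · (-0.730889) = 0.5482.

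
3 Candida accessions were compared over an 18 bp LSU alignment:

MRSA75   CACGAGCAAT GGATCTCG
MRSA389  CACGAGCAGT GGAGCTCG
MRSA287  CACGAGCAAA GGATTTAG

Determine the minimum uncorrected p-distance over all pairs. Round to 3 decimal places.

Pairwise Hamming distances:
  MRSA75 vs MRSA389: 2
  MRSA75 vs MRSA287: 3
  MRSA389 vs MRSA287: 5
The smallest is 2 mismatches, between MRSA75 and MRSA389; p = 2/18 = 0.111.

0.111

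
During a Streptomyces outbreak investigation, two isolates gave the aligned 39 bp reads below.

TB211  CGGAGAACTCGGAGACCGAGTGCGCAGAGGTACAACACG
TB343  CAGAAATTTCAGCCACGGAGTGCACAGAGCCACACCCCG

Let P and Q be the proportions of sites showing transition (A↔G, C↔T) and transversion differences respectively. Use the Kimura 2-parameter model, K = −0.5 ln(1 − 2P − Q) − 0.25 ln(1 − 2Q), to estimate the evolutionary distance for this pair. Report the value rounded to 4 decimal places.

0.4451

Mismatches occur at site 2 (G↔A, transition), site 5 (G↔A, transition), site 7 (A↔T, transversion), site 8 (C↔T, transition), site 11 (G↔A, transition), site 13 (A↔C, transversion), site 14 (G↔C, transversion), site 17 (C↔G, transversion), site 24 (G↔A, transition), site 30 (G↔C, transversion), site 31 (T↔C, transition), site 35 (A↔C, transversion), site 37 (A↔C, transversion).
Of the 13 differences, 6 transitions and 7 transversions over 39 sites: P = 6/39 = 0.153846, Q = 7/39 = 0.179487.
d = −0.5·ln(0.512821) − 0.25·ln(0.641026) = −0.5·(-0.667828) − 0.25·(-0.444685) = 0.4451.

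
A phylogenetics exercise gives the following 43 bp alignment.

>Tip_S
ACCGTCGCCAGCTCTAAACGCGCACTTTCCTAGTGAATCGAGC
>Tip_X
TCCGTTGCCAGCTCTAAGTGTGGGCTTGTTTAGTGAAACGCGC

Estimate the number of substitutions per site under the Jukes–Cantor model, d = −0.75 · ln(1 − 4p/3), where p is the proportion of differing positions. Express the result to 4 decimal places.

The sequences differ at positions 1 (A/T), 6 (C/T), 18 (A/G), 19 (C/T), 21 (C/T), 23 (C/G), 24 (A/G), 28 (T/G), 29 (C/T), 30 (C/T), 38 (T/A), 41 (A/C).
p = 12/43 = 0.279070.
d = −0.75 · ln(1 − (4/3)·0.279070) = −0.75 · ln(0.627907) = −0.75 · (-0.465363) = 0.3490.

0.3490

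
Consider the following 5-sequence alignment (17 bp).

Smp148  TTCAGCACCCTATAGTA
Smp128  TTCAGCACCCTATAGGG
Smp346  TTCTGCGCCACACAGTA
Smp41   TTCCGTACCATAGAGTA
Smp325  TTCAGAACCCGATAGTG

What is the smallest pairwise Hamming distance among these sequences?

Pairwise Hamming distances:
  Smp148 vs Smp128: 2
  Smp148 vs Smp346: 5
  Smp148 vs Smp41: 4
  Smp148 vs Smp325: 3
  Smp128 vs Smp346: 7
  Smp128 vs Smp41: 6
  Smp128 vs Smp325: 3
  Smp346 vs Smp41: 5
  Smp346 vs Smp325: 7
  Smp41 vs Smp325: 6
The smallest is 2, between Smp148 and Smp128.

2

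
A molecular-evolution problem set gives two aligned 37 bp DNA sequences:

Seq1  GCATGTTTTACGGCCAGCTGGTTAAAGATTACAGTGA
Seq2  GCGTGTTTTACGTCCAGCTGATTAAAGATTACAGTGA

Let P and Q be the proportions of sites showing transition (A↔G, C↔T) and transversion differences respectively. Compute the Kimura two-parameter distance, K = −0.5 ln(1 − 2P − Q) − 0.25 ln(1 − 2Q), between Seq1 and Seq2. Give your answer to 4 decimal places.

0.0865

Mismatches occur at site 3 (A/G, transition), site 13 (G/T, transversion), site 21 (G/A, transition).
Of the 3 differences, 2 transitions and 1 transversion over 37 sites: P = 2/37 = 0.054054, Q = 1/37 = 0.027027.
d = −0.5·ln(0.864865) − 0.25·ln(0.945946) = −0.5·(-0.145182) − 0.25·(-0.055570) = 0.0865.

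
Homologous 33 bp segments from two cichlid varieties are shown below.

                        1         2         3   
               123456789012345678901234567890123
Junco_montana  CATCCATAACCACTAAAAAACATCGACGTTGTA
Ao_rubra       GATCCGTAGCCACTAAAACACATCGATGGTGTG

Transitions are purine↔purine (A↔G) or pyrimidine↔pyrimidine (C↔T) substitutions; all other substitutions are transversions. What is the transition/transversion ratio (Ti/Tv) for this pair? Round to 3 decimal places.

1.333

Differing sites — 1:C/G (Tv); 6:A/G (Ti); 9:A/G (Ti); 19:A/C (Tv); 27:C/T (Ti); 29:T/G (Tv); 33:A/G (Ti).
Of the 7 differences, 4 transitions and 3 transversions, so Ti/Tv = 4/3 = 1.333.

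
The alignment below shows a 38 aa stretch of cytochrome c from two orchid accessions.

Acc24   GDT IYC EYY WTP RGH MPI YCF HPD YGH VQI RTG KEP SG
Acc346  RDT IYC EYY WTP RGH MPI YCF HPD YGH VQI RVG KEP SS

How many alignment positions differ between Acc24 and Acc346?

The sequences differ at positions 1 (G/R), 32 (T/V), 38 (G/S).
That gives 3 mismatches out of 38 aligned sites, so the Hamming distance is 3.

3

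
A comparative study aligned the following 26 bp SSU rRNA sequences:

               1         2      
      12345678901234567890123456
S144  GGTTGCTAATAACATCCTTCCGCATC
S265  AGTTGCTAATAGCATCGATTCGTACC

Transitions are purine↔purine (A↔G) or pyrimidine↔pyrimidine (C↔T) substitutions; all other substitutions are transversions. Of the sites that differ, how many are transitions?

5

Differing sites — 1:G/A (Ti); 12:A/G (Ti); 17:C/G (Tv); 18:T/A (Tv); 20:C/T (Ti); 23:C/T (Ti); 25:T/C (Ti).
Of the 7 differences, 5 transitions and 2 transversions, so the answer is 5.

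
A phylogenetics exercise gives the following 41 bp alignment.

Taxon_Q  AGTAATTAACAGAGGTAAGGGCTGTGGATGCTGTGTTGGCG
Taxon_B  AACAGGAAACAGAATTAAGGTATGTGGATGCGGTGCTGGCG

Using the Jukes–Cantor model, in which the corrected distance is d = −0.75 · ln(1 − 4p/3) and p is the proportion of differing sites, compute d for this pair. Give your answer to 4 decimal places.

The sequences differ at positions 2 (G/A), 3 (T/C), 5 (A/G), 6 (T/G), 7 (T/A), 14 (G/A), 15 (G/T), 21 (G/T), 22 (C/A), 32 (T/G), 36 (T/C).
p = 11/41 = 0.268293.
d = −0.75 · ln(1 − (4/3)·0.268293) = −0.75 · ln(0.642276) = −0.75 · (-0.442737) = 0.3321.

0.3321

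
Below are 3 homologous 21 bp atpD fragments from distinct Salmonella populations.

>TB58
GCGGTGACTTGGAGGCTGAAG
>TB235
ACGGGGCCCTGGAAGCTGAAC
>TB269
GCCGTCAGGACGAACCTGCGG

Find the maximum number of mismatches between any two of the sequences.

Pairwise Hamming distances:
  TB58 vs TB235: 6
  TB58 vs TB269: 10
  TB235 vs TB269: 13
The largest is 13, between TB235 and TB269.

13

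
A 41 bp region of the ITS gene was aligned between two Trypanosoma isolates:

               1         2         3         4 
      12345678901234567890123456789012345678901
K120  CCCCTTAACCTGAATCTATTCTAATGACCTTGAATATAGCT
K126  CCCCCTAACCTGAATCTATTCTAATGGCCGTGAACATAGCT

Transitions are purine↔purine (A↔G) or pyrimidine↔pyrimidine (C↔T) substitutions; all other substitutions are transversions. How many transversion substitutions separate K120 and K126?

1

The sequences differ at positions 5 (T/C, transition), 27 (A/G, transition), 30 (T/G, transversion), 35 (T/C, transition).
Of the 4 differences, 3 transitions and 1 transversion, so the answer is 1.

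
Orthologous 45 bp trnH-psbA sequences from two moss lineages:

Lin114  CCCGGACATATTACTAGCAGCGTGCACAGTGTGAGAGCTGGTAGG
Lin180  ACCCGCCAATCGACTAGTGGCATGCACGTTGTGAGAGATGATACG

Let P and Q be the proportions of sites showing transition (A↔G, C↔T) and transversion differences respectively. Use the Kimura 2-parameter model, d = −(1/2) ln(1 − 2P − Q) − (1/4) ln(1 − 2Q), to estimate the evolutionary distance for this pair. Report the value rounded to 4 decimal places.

The sequences differ at positions 1 (C/A, transversion), 4 (G/C, transversion), 6 (A/C, transversion), 9 (T/A, transversion), 10 (A/T, transversion), 11 (T/C, transition), 12 (T/G, transversion), 18 (C/T, transition), 19 (A/G, transition), 22 (G/A, transition), 28 (A/G, transition), 29 (G/T, transversion), 38 (C/A, transversion), 41 (G/A, transition), 44 (G/C, transversion).
Of the 15 differences, 6 transitions and 9 transversions over 45 sites: P = 6/45 = 0.133333, Q = 9/45 = 0.200000.
d = −0.5·ln(0.533334) − 0.25·ln(0.600000) = −0.5·(-0.628607) − 0.25·(-0.510826) = 0.4420.

0.4420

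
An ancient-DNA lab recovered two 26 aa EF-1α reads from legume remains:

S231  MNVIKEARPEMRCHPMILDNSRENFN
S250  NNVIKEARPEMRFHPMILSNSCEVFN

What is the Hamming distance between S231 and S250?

5

Differing sites — 1:M/N; 13:C/F; 19:D/S; 22:R/C; 24:N/V.
That gives 5 mismatches out of 26 aligned sites, so the Hamming distance is 5.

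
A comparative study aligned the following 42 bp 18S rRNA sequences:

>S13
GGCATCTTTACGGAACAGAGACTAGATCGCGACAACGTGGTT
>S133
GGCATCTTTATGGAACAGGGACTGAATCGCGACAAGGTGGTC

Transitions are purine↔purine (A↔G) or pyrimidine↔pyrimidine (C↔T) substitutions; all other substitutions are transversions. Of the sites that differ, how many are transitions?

Mismatches occur at site 11 (C/T, transition), site 19 (A/G, transition), site 24 (A/G, transition), site 25 (G/A, transition), site 36 (C/G, transversion), site 42 (T/C, transition).
Of the 6 differences, 5 transitions and 1 transversion, so the answer is 5.

5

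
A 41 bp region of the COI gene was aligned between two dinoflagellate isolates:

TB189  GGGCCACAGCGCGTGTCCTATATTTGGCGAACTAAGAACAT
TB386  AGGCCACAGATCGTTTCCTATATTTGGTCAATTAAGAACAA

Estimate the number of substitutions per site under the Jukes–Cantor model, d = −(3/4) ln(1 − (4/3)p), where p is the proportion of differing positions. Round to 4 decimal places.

Mismatches occur at site 1 (G→A), site 10 (C→A), site 11 (G→T), site 15 (G→T), site 28 (C→T), site 29 (G→C), site 32 (C→T), site 41 (T→A).
p = 8/41 = 0.195122.
d = −0.75 · ln(1 − (4/3)·0.195122) = −0.75 · ln(0.739837) = −0.75 · (-0.301325) = 0.2260.

0.2260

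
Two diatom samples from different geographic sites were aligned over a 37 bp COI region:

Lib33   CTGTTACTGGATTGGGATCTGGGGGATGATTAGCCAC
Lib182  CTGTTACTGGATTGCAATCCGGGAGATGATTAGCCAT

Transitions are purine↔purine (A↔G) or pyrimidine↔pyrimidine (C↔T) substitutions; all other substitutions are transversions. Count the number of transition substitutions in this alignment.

Differing sites — 15:G/C (Tv); 16:G/A (Ti); 20:T/C (Ti); 24:G/A (Ti); 37:C/T (Ti).
Of the 5 differences, 4 transitions and 1 transversion, so the answer is 4.

4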